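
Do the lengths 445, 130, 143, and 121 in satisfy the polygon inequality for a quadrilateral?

For a quadrilateral, each side must be shorter than the sum of the others.
Here the longest side is 445, but the remaining 3 sides sum to only 394.

No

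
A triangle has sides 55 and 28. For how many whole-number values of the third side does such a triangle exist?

55

The third side lies in the open interval (27, 83).
Integers from 28 to 82 inclusive: 82 − 28 + 1 = 55.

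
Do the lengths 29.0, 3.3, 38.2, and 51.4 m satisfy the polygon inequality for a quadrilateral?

Yes

A quadrilateral exists iff every side is shorter than the sum of the others — equivalently, the longest side is less than the sum of the rest.
Longest side 51.4 < 70.5 (sum of the remaining 3), so yes.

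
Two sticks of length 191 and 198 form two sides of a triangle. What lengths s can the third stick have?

7 < s < 389

By the triangle inequality, s must be less than 191 + 198 = 389 and greater than |191 − 198| = 7.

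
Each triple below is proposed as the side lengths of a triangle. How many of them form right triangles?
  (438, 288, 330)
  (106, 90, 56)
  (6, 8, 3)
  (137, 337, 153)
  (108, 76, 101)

(438,288,330): 288²+330² = 191844 = 438² → right
(106,90,56): 56²+90² = 11236 = 106² → right
(6,8,3): 3²+6² = 45 < 64 = 8² → obtuse
(137,337,153): 137+153 ≤ 337, not a triangle
(108,76,101): 76²+101² = 15977 > 11664 = 108² → acute
2 of the 5 are right.

2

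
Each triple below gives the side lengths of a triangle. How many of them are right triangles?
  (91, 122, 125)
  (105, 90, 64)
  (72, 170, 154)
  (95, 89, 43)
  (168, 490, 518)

(91,122,125): 91²+122² = 23165 > 15625 = 125² → acute
(105,90,64): 64²+90² = 12196 > 11025 = 105² → acute
(72,170,154): 72²+154² = 28900 = 170² → right
(95,89,43): 43²+89² = 9770 > 9025 = 95² → acute
(168,490,518): 168²+490² = 268324 = 518² → right
2 of the 5 are right.

2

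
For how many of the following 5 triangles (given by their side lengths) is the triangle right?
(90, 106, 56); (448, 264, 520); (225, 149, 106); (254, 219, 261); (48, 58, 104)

(90,106,56): 56²+90² = 11236 = 106² → right
(448,264,520): 264²+448² = 270400 = 520² → right
(225,149,106): 106²+149² = 33437 < 50625 = 225² → obtuse
(254,219,261): 219²+254² = 112477 > 68121 = 261² → acute
(48,58,104): 48²+58² = 5668 < 10816 = 104² → obtuse
2 of the 5 are right.

2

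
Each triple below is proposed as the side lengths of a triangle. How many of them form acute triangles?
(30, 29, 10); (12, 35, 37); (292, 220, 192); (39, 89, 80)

(30,29,10): 10²+29² = 941 > 900 = 30² → acute
(12,35,37): 12²+35² = 1369 = 37² → right
(292,220,192): 192²+220² = 85264 = 292² → right
(39,89,80): 39²+80² = 7921 = 89² → right
1 of the 4 is acute.

1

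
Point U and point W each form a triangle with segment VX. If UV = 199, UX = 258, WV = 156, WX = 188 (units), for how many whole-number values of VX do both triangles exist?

284

From triangle UVX: 59 < VX < 457.
From triangle WVX: 32 < VX < 344.
Intersection: 59 < VX < 344, so integers 60 through 343: 284 values.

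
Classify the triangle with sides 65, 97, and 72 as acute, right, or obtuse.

right

Compare the square of the longest side to the sum of squares of the other two: 65² + 72² = 9409 = 97².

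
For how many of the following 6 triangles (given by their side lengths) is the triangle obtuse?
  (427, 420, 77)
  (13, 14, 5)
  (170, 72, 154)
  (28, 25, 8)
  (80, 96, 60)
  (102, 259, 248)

(427,420,77): 77²+420² = 182329 = 427² → right
(13,14,5): 5²+13² = 194 < 196 = 14² → obtuse
(170,72,154): 72²+154² = 28900 = 170² → right
(28,25,8): 8²+25² = 689 < 784 = 28² → obtuse
(80,96,60): 60²+80² = 10000 > 9216 = 96² → acute
(102,259,248): 102²+248² = 71908 > 67081 = 259² → acute
2 of the 6 are obtuse.

2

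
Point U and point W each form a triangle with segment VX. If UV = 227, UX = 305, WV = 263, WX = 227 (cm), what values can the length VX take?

78 < VX < 490

From triangle UVX: |227 − 305| < VX < 227 + 305, i.e. 78 < VX < 532.
From triangle WVX: 36 < VX < 490.
Both must hold, so VX lies in the intersection.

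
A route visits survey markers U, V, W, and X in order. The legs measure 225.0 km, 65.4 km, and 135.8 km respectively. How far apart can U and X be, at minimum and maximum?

The maximum is all hops collinear in one direction: 225.0 + 65.4 + 135.8 = 426.2.
The longest hop is 225.0; the others sum to 201.2. Folding the others back against it leaves at least 225.0 − 201.2 = 23.8.

23.8 ≤ UX ≤ 426.2 km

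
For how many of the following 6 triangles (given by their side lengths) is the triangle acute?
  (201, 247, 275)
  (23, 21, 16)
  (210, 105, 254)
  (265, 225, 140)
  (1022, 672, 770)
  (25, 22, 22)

(201,247,275): 201²+247² = 101410 > 75625 = 275² → acute
(23,21,16): 16²+21² = 697 > 529 = 23² → acute
(210,105,254): 105²+210² = 55125 < 64516 = 254² → obtuse
(265,225,140): 140²+225² = 70225 = 265² → right
(1022,672,770): 672²+770² = 1044484 = 1022² → right
(25,22,22): 22²+22² = 968 > 625 = 25² → acute
3 of the 6 are acute.

3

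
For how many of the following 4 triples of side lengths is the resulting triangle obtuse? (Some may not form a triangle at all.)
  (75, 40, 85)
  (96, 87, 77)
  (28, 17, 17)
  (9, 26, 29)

(75,40,85): 40²+75² = 7225 = 85² → right
(96,87,77): 77²+87² = 13498 > 9216 = 96² → acute
(28,17,17): 17²+17² = 578 < 784 = 28² → obtuse
(9,26,29): 9²+26² = 757 < 841 = 29² → obtuse
2 of the 4 are obtuse.

2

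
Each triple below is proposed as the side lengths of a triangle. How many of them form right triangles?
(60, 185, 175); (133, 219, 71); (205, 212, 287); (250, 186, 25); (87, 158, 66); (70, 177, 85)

(60,185,175): 60²+175² = 34225 = 185² → right
(133,219,71): 71+133 ≤ 219, not a triangle
(205,212,287): 205²+212² = 86969 > 82369 = 287² → acute
(250,186,25): 25+186 ≤ 250, not a triangle
(87,158,66): 66+87 ≤ 158, not a triangle
(70,177,85): 70+85 ≤ 177, not a triangle
1 of the 6 is right.

1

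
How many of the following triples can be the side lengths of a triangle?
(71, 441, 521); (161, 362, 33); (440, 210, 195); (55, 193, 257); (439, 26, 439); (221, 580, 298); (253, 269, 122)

2

(71,441,521): 71+441 ≤ 521 → not valid
(33,161,362): 33+161 ≤ 362 → not valid
(195,210,440): 195+210 ≤ 440 → not valid
(55,193,257): 55+193 ≤ 257 → not valid
(26,439,439): 26+439 > 439 → valid
(221,298,580): 221+298 ≤ 580 → not valid
(122,253,269): 122+253 > 269 → valid
2 of the 7 triples form a triangle.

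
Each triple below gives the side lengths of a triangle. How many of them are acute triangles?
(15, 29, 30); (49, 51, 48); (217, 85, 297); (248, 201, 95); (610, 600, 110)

(15,29,30): 15²+29² = 1066 > 900 = 30² → acute
(49,51,48): 48²+49² = 4705 > 2601 = 51² → acute
(217,85,297): 85²+217² = 54314 < 88209 = 297² → obtuse
(248,201,95): 95²+201² = 49426 < 61504 = 248² → obtuse
(610,600,110): 110²+600² = 372100 = 610² → right
2 of the 5 are acute.

2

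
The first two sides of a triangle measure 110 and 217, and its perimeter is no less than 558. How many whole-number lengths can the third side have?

Triangle inequality: 107 < x < 327. Perimeter ≥ 558 gives x ≥ 558 − 110 − 217 = 231.
So 231 ≤ x < 327; integers 231 through 326: 96 values.

96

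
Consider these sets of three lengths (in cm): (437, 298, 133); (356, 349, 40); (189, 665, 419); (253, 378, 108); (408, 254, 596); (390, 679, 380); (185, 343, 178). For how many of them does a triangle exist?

(133,298,437): 133+298 ≤ 437 → not valid
(40,349,356): 40+349 > 356 → valid
(189,419,665): 189+419 ≤ 665 → not valid
(108,253,378): 108+253 ≤ 378 → not valid
(254,408,596): 254+408 > 596 → valid
(380,390,679): 380+390 > 679 → valid
(178,185,343): 178+185 > 343 → valid
4 of the 7 triples form a triangle.

4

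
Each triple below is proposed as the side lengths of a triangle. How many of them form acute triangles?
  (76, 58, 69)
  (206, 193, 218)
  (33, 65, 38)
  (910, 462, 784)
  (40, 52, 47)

3

(76,58,69): 58²+69² = 8125 > 5776 = 76² → acute
(206,193,218): 193²+206² = 79685 > 47524 = 218² → acute
(33,65,38): 33²+38² = 2533 < 4225 = 65² → obtuse
(910,462,784): 462²+784² = 828100 = 910² → right
(40,52,47): 40²+47² = 3809 > 2704 = 52² → acute
3 of the 5 are acute.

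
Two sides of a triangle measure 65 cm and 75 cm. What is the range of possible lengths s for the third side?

10 < s < 140 (cm)

By the triangle inequality, s must be less than 65 + 75 = 140 and greater than |65 − 75| = 10.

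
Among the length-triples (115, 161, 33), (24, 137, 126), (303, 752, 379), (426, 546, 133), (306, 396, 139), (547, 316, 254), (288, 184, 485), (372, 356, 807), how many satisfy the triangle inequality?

(33,115,161): 33+115 ≤ 161 → not valid
(24,126,137): 24+126 > 137 → valid
(303,379,752): 303+379 ≤ 752 → not valid
(133,426,546): 133+426 > 546 → valid
(139,306,396): 139+306 > 396 → valid
(254,316,547): 254+316 > 547 → valid
(184,288,485): 184+288 ≤ 485 → not valid
(356,372,807): 356+372 ≤ 807 → not valid
4 of the 8 triples form a triangle.

4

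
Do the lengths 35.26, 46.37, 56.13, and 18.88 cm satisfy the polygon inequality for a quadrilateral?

A quadrilateral exists iff every side is shorter than the sum of the others — equivalently, the longest side is less than the sum of the rest.
Longest side 56.13 < 100.51 (sum of the remaining 3), so yes.

Yes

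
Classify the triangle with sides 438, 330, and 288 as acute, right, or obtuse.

Compare the square of the longest side to the sum of squares of the other two: 288² + 330² = 191844 = 438².

right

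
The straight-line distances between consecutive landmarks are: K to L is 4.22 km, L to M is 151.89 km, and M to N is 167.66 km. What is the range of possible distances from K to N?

11.55 ≤ KN ≤ 323.77 km

The maximum is all hops collinear in one direction: 4.22 + 151.89 + 167.66 = 323.77.
The longest hop is 167.66; the others sum to 156.11. Folding the others back against it leaves at least 167.66 − 156.11 = 11.55.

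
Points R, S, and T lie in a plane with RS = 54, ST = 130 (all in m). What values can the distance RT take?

76 ≤ RT ≤ 184 m

By the triangle inequality, |54 − 130| ≤ RT ≤ 54 + 130.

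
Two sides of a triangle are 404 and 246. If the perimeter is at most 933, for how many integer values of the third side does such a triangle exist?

Triangle inequality: 158 < x < 650. Perimeter ≤ 933 gives x ≤ 933 − 404 − 246 = 283.
So 158 < x ≤ 283; integers 159 through 283: 125 values.

125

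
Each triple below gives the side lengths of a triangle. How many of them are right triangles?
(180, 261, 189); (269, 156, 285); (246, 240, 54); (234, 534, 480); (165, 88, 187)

(180,261,189): 180²+189² = 68121 = 261² → right
(269,156,285): 156²+269² = 96697 > 81225 = 285² → acute
(246,240,54): 54²+240² = 60516 = 246² → right
(234,534,480): 234²+480² = 285156 = 534² → right
(165,88,187): 88²+165² = 34969 = 187² → right
4 of the 5 are right.

4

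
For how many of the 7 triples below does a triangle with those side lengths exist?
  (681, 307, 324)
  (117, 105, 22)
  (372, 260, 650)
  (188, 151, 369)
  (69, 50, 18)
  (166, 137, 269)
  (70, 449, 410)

(307,324,681): 307+324 ≤ 681 → not valid
(22,105,117): 22+105 > 117 → valid
(260,372,650): 260+372 ≤ 650 → not valid
(151,188,369): 151+188 ≤ 369 → not valid
(18,50,69): 18+50 ≤ 69 → not valid
(137,166,269): 137+166 > 269 → valid
(70,410,449): 70+410 > 449 → valid
3 of the 7 triples form a triangle.

3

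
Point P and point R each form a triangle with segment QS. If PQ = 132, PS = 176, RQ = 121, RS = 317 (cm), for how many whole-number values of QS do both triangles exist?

111

From triangle PQS: 44 < QS < 308.
From triangle RQS: 196 < QS < 438.
Intersection: 196 < QS < 308, so integers 197 through 307: 111 values.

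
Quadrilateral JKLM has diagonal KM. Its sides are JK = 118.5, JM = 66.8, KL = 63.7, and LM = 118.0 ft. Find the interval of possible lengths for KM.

From triangle JKM: |118.5 − 66.8| < KM < 118.5 + 66.8, i.e. 51.7 < KM < 185.3.
From triangle LKM: 54.3 < KM < 181.7.
Both must hold, so KM lies in the intersection.

54.3 < KM < 181.7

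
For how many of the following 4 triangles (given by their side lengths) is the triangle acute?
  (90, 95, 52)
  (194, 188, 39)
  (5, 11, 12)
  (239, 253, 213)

3

(90,95,52): 52²+90² = 10804 > 9025 = 95² → acute
(194,188,39): 39²+188² = 36865 < 37636 = 194² → obtuse
(5,11,12): 5²+11² = 146 > 144 = 12² → acute
(239,253,213): 213²+239² = 102490 > 64009 = 253² → acute
3 of the 4 are acute.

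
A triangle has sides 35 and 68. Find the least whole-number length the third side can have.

34

The third side must be strictly greater than |35 − 68| = 33.
The smallest integer above 33 is 34.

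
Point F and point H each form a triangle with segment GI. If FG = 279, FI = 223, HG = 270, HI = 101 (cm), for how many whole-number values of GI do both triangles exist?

201

From triangle FGI: 56 < GI < 502.
From triangle HGI: 169 < GI < 371.
Intersection: 169 < GI < 371, so integers 170 through 370: 201 values.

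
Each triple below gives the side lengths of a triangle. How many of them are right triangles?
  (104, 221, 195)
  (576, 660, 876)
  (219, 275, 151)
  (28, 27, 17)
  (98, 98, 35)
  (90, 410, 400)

(104,221,195): 104²+195² = 48841 = 221² → right
(576,660,876): 576²+660² = 767376 = 876² → right
(219,275,151): 151²+219² = 70762 < 75625 = 275² → obtuse
(28,27,17): 17²+27² = 1018 > 784 = 28² → acute
(98,98,35): 35²+98² = 10829 > 9604 = 98² → acute
(90,410,400): 90²+400² = 168100 = 410² → right
3 of the 6 are right.

3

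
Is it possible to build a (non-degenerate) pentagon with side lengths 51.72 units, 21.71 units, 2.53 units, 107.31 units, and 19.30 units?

No

For a pentagon, each side must be shorter than the sum of the others.
Here the longest side is 107.31, but the remaining 4 sides sum to only 95.26.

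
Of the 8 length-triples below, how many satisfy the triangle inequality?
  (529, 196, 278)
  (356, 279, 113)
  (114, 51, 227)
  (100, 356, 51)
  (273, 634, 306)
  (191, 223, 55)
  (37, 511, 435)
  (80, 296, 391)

(196,278,529): 196+278 ≤ 529 → not valid
(113,279,356): 113+279 > 356 → valid
(51,114,227): 51+114 ≤ 227 → not valid
(51,100,356): 51+100 ≤ 356 → not valid
(273,306,634): 273+306 ≤ 634 → not valid
(55,191,223): 55+191 > 223 → valid
(37,435,511): 37+435 ≤ 511 → not valid
(80,296,391): 80+296 ≤ 391 → not valid
2 of the 8 triples form a triangle.

2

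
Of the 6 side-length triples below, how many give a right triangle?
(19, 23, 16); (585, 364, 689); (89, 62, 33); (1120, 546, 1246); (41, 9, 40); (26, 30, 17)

(19,23,16): 16²+19² = 617 > 529 = 23² → acute
(585,364,689): 364²+585² = 474721 = 689² → right
(89,62,33): 33²+62² = 4933 < 7921 = 89² → obtuse
(1120,546,1246): 546²+1120² = 1552516 = 1246² → right
(41,9,40): 9²+40² = 1681 = 41² → right
(26,30,17): 17²+26² = 965 > 900 = 30² → acute
3 of the 6 are right.

3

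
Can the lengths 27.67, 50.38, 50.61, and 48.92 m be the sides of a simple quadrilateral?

A quadrilateral exists iff every side is shorter than the sum of the others — equivalently, the longest side is less than the sum of the rest.
Longest side 50.61 < 126.97 (sum of the remaining 3), so yes.

Yes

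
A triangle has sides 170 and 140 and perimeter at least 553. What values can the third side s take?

243 ≤ s < 310

Triangle inequality alone gives 30 < s < 310.
The perimeter condition gives s ≥ 553 − 170 − 140 = 243.
Intersecting the two: 243 ≤ s < 310.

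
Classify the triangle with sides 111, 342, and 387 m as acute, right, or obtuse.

obtuse

Compare the square of the longest side to the sum of squares of the other two: 111² + 342² = 129285 < 149769 = 387².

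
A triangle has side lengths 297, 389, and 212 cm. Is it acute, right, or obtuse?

obtuse

Compare the square of the longest side to the sum of squares of the other two: 212² + 297² = 133153 < 151321 = 389².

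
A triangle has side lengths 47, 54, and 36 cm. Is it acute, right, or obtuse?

Compare the square of the longest side to the sum of squares of the other two: 36² + 47² = 3505 > 2916 = 54².

acute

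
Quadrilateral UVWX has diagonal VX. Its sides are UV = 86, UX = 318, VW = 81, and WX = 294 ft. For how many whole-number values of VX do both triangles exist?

From triangle UVX: 232 < VX < 404.
From triangle WVX: 213 < VX < 375.
Intersection: 232 < VX < 375, so integers 233 through 374: 142 values.

142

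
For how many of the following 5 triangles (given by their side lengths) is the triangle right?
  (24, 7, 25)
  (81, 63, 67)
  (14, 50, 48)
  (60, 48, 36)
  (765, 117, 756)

(24,7,25): 7²+24² = 625 = 25² → right
(81,63,67): 63²+67² = 8458 > 6561 = 81² → acute
(14,50,48): 14²+48² = 2500 = 50² → right
(60,48,36): 36²+48² = 3600 = 60² → right
(765,117,756): 117²+756² = 585225 = 765² → right
4 of the 5 are right.

4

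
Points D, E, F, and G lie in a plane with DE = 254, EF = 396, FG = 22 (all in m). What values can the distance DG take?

The maximum is all hops collinear in one direction: 254 + 396 + 22 = 672.
The longest hop is 396; the others sum to 276. Folding the others back against it leaves at least 396 − 276 = 120.

120 ≤ DG ≤ 672 m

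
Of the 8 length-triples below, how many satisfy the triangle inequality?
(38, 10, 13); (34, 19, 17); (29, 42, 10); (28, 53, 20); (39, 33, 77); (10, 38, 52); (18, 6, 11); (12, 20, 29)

2

(10,13,38): 10+13 ≤ 38 → not valid
(17,19,34): 17+19 > 34 → valid
(10,29,42): 10+29 ≤ 42 → not valid
(20,28,53): 20+28 ≤ 53 → not valid
(33,39,77): 33+39 ≤ 77 → not valid
(10,38,52): 10+38 ≤ 52 → not valid
(6,11,18): 6+11 ≤ 18 → not valid
(12,20,29): 12+20 > 29 → valid
2 of the 8 triples form a triangle.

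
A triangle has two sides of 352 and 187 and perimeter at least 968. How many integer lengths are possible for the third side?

Triangle inequality: 165 < x < 539. Perimeter ≥ 968 gives x ≥ 968 − 352 − 187 = 429.
So 429 ≤ x < 539; integers 429 through 538: 110 values.

110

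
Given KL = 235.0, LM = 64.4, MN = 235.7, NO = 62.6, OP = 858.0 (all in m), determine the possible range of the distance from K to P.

The maximum is all hops collinear in one direction: 235.0 + 64.4 + 235.7 + 62.6 + 858.0 = 1455.7.
The longest hop is 858.0; the others sum to 597.7. Folding the others back against it leaves at least 858.0 − 597.7 = 260.3.

260.3 ≤ KP ≤ 1455.7 m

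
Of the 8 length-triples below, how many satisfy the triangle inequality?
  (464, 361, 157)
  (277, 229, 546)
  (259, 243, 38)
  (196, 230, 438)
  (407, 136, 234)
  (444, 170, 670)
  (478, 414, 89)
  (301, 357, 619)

4

(157,361,464): 157+361 > 464 → valid
(229,277,546): 229+277 ≤ 546 → not valid
(38,243,259): 38+243 > 259 → valid
(196,230,438): 196+230 ≤ 438 → not valid
(136,234,407): 136+234 ≤ 407 → not valid
(170,444,670): 170+444 ≤ 670 → not valid
(89,414,478): 89+414 > 478 → valid
(301,357,619): 301+357 > 619 → valid
4 of the 8 triples form a triangle.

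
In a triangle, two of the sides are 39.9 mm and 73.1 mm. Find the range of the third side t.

By the triangle inequality, t must be less than 39.9 + 73.1 = 113.0 and greater than |39.9 − 73.1| = 33.2.

33.2 < t < 113.0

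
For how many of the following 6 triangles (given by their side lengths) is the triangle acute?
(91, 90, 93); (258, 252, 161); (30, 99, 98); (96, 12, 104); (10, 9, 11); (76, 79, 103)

5

(91,90,93): 90²+91² = 16381 > 8649 = 93² → acute
(258,252,161): 161²+252² = 89425 > 66564 = 258² → acute
(30,99,98): 30²+98² = 10504 > 9801 = 99² → acute
(96,12,104): 12²+96² = 9360 < 10816 = 104² → obtuse
(10,9,11): 9²+10² = 181 > 121 = 11² → acute
(76,79,103): 76²+79² = 12017 > 10609 = 103² → acute
5 of the 6 are acute.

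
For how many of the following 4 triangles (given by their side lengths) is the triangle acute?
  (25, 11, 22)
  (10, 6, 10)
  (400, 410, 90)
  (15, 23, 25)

2

(25,11,22): 11²+22² = 605 < 625 = 25² → obtuse
(10,6,10): 6²+10² = 136 > 100 = 10² → acute
(400,410,90): 90²+400² = 168100 = 410² → right
(15,23,25): 15²+23² = 754 > 625 = 25² → acute
2 of the 4 are acute.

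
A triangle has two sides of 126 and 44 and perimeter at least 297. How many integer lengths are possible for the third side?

43

Triangle inequality: 82 < x < 170. Perimeter ≥ 297 gives x ≥ 297 − 126 − 44 = 127.
So 127 ≤ x < 170; integers 127 through 169: 43 values.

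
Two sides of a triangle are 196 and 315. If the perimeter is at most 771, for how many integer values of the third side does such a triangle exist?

141

Triangle inequality: 119 < x < 511. Perimeter ≤ 771 gives x ≤ 771 − 196 − 315 = 260.
So 119 < x ≤ 260; integers 120 through 260: 141 values.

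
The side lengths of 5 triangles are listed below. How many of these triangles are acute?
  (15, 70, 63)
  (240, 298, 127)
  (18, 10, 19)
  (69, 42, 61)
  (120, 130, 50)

2

(15,70,63): 15²+63² = 4194 < 4900 = 70² → obtuse
(240,298,127): 127²+240² = 73729 < 88804 = 298² → obtuse
(18,10,19): 10²+18² = 424 > 361 = 19² → acute
(69,42,61): 42²+61² = 5485 > 4761 = 69² → acute
(120,130,50): 50²+120² = 16900 = 130² → right
2 of the 5 are acute.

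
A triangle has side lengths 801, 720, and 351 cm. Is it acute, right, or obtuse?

right

Compare the square of the longest side to the sum of squares of the other two: 351² + 720² = 641601 = 801².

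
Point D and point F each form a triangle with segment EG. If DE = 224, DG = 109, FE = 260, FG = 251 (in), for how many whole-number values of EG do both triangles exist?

From triangle DEG: 115 < EG < 333.
From triangle FEG: 9 < EG < 511.
Intersection: 115 < EG < 333, so integers 116 through 332: 217 values.

217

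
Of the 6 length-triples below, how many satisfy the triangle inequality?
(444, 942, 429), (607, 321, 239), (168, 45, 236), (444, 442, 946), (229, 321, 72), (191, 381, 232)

(429,444,942): 429+444 ≤ 942 → not valid
(239,321,607): 239+321 ≤ 607 → not valid
(45,168,236): 45+168 ≤ 236 → not valid
(442,444,946): 442+444 ≤ 946 → not valid
(72,229,321): 72+229 ≤ 321 → not valid
(191,232,381): 191+232 > 381 → valid
1 of the 6 triples forms a triangle.

1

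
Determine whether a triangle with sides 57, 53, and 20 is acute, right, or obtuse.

obtuse

Compare the square of the longest side to the sum of squares of the other two: 20² + 53² = 3209 < 3249 = 57².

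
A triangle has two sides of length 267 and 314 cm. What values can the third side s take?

By the triangle inequality, s must be less than 267 + 314 = 581 and greater than |267 − 314| = 47.

47 < s < 581 (cm)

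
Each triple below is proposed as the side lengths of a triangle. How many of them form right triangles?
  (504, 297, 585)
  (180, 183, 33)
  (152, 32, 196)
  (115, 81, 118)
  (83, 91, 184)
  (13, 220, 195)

(504,297,585): 297²+504² = 342225 = 585² → right
(180,183,33): 33²+180² = 33489 = 183² → right
(152,32,196): 32+152 ≤ 196, not a triangle
(115,81,118): 81²+115² = 19786 > 13924 = 118² → acute
(83,91,184): 83+91 ≤ 184, not a triangle
(13,220,195): 13+195 ≤ 220, not a triangle
2 of the 6 are right.

2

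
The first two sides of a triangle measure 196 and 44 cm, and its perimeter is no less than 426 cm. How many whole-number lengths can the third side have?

Triangle inequality: 152 < x < 240. Perimeter ≥ 426 gives x ≥ 426 − 196 − 44 = 186.
So 186 ≤ x < 240; integers 186 through 239: 54 values.

54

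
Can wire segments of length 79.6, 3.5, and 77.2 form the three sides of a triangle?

The longest side is 79.6, and the other two sum to 80.7.
Since 80.7 > 79.6, the triangle inequality holds.

Yes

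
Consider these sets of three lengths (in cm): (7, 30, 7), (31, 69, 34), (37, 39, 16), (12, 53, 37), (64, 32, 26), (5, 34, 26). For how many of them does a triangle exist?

1

(7,7,30): 7+7 ≤ 30 → not valid
(31,34,69): 31+34 ≤ 69 → not valid
(16,37,39): 16+37 > 39 → valid
(12,37,53): 12+37 ≤ 53 → not valid
(26,32,64): 26+32 ≤ 64 → not valid
(5,26,34): 5+26 ≤ 34 → not valid
1 of the 6 triples forms a triangle.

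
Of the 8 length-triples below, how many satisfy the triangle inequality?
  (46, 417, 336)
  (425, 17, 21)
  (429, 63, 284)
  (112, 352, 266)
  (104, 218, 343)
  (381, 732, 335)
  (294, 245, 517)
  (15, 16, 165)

(46,336,417): 46+336 ≤ 417 → not valid
(17,21,425): 17+21 ≤ 425 → not valid
(63,284,429): 63+284 ≤ 429 → not valid
(112,266,352): 112+266 > 352 → valid
(104,218,343): 104+218 ≤ 343 → not valid
(335,381,732): 335+381 ≤ 732 → not valid
(245,294,517): 245+294 > 517 → valid
(15,16,165): 15+16 ≤ 165 → not valid
2 of the 8 triples form a triangle.

2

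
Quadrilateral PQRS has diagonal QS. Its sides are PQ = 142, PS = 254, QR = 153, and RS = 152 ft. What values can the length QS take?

112 < QS < 305

From triangle PQS: |142 − 254| < QS < 142 + 254, i.e. 112 < QS < 396.
From triangle RQS: 1 < QS < 305.
Both must hold, so QS lies in the intersection.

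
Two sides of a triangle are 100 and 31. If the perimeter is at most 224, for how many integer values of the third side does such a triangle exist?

Triangle inequality: 69 < x < 131. Perimeter ≤ 224 gives x ≤ 224 − 100 − 31 = 93.
So 69 < x ≤ 93; integers 70 through 93: 24 values.

24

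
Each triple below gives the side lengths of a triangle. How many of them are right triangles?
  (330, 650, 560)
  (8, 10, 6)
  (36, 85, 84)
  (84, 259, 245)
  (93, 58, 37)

3

(330,650,560): 330²+560² = 422500 = 650² → right
(8,10,6): 6²+8² = 100 = 10² → right
(36,85,84): 36²+84² = 8352 > 7225 = 85² → acute
(84,259,245): 84²+245² = 67081 = 259² → right
(93,58,37): 37²+58² = 4733 < 8649 = 93² → obtuse
3 of the 5 are right.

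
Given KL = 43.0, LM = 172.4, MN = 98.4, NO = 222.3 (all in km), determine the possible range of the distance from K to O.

0 ≤ KO ≤ 536.1 km

The maximum is all hops collinear in one direction: 43.0 + 172.4 + 98.4 + 222.3 = 536.1.
The longest hop is 222.3; the others sum to 313.8. Since 222.3 ≤ 313.8, the path can fold back on itself completely, so the minimum distance is 0.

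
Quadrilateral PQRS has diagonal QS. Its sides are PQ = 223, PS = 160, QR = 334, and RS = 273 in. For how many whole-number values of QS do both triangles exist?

319

From triangle PQS: 63 < QS < 383.
From triangle RQS: 61 < QS < 607.
Intersection: 63 < QS < 383, so integers 64 through 382: 319 values.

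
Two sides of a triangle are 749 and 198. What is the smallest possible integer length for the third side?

552

The third side must be strictly greater than |749 − 198| = 551.
The smallest integer above 551 is 552.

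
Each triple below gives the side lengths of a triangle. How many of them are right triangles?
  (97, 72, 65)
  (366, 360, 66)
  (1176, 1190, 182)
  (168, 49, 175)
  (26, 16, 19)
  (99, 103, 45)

(97,72,65): 65²+72² = 9409 = 97² → right
(366,360,66): 66²+360² = 133956 = 366² → right
(1176,1190,182): 182²+1176² = 1416100 = 1190² → right
(168,49,175): 49²+168² = 30625 = 175² → right
(26,16,19): 16²+19² = 617 < 676 = 26² → obtuse
(99,103,45): 45²+99² = 11826 > 10609 = 103² → acute
4 of the 6 are right.

4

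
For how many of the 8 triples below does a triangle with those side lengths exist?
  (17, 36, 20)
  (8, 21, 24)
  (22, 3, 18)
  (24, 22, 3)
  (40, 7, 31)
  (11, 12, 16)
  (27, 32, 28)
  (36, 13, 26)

(17,20,36): 17+20 > 36 → valid
(8,21,24): 8+21 > 24 → valid
(3,18,22): 3+18 ≤ 22 → not valid
(3,22,24): 3+22 > 24 → valid
(7,31,40): 7+31 ≤ 40 → not valid
(11,12,16): 11+12 > 16 → valid
(27,28,32): 27+28 > 32 → valid
(13,26,36): 13+26 > 36 → valid
6 of the 8 triples form a triangle.

6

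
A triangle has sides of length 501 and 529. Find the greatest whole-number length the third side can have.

The third side must be strictly less than 501 + 529 = 1030.
The largest integer below 1030 is 1029.

1029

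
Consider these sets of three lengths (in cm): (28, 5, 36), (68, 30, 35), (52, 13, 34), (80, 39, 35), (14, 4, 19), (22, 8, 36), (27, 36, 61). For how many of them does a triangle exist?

(5,28,36): 5+28 ≤ 36 → not valid
(30,35,68): 30+35 ≤ 68 → not valid
(13,34,52): 13+34 ≤ 52 → not valid
(35,39,80): 35+39 ≤ 80 → not valid
(4,14,19): 4+14 ≤ 19 → not valid
(8,22,36): 8+22 ≤ 36 → not valid
(27,36,61): 27+36 > 61 → valid
1 of the 7 triples forms a triangle.

1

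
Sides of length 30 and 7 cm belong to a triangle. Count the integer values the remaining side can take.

The third side lies in the open interval (23, 37).
Integers from 24 to 36 inclusive: 36 − 24 + 1 = 13.

13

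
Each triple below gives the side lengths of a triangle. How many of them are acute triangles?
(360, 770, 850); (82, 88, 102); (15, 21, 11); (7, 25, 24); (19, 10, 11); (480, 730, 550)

(360,770,850): 360²+770² = 722500 = 850² → right
(82,88,102): 82²+88² = 14468 > 10404 = 102² → acute
(15,21,11): 11²+15² = 346 < 441 = 21² → obtuse
(7,25,24): 7²+24² = 625 = 25² → right
(19,10,11): 10²+11² = 221 < 361 = 19² → obtuse
(480,730,550): 480²+550² = 532900 = 730² → right
1 of the 6 is acute.

1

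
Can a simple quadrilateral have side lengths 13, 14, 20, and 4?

A quadrilateral exists iff every side is shorter than the sum of the others — equivalently, the longest side is less than the sum of the rest.
Longest side 20 < 31 (sum of the remaining 3), so yes.

Yes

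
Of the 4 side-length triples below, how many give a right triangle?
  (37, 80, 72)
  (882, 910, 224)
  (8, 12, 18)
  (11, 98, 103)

(37,80,72): 37²+72² = 6553 > 6400 = 80² → acute
(882,910,224): 224²+882² = 828100 = 910² → right
(8,12,18): 8²+12² = 208 < 324 = 18² → obtuse
(11,98,103): 11²+98² = 9725 < 10609 = 103² → obtuse
1 of the 4 is right.

1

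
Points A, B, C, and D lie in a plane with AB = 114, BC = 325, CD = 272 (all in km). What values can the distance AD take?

0 ≤ AD ≤ 711 km

The maximum is all hops collinear in one direction: 114 + 325 + 272 = 711.
The longest hop is 325; the others sum to 386. Since 325 ≤ 386, the path can fold back on itself completely, so the minimum distance is 0.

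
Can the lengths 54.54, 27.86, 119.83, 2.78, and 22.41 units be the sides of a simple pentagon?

No

For a pentagon, each side must be shorter than the sum of the others.
Here the longest side is 119.83, but the remaining 4 sides sum to only 107.59.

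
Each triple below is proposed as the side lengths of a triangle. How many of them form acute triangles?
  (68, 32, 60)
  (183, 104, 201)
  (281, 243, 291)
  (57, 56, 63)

3

(68,32,60): 32²+60² = 4624 = 68² → right
(183,104,201): 104²+183² = 44305 > 40401 = 201² → acute
(281,243,291): 243²+281² = 138010 > 84681 = 291² → acute
(57,56,63): 56²+57² = 6385 > 3969 = 63² → acute
3 of the 4 are acute.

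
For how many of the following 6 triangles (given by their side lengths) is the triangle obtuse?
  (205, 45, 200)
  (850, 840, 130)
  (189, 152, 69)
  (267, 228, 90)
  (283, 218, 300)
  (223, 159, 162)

2

(205,45,200): 45²+200² = 42025 = 205² → right
(850,840,130): 130²+840² = 722500 = 850² → right
(189,152,69): 69²+152² = 27865 < 35721 = 189² → obtuse
(267,228,90): 90²+228² = 60084 < 71289 = 267² → obtuse
(283,218,300): 218²+283² = 127613 > 90000 = 300² → acute
(223,159,162): 159²+162² = 51525 > 49729 = 223² → acute
2 of the 6 are obtuse.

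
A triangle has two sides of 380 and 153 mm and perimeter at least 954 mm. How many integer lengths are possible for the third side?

112

Triangle inequality: 227 < x < 533. Perimeter ≥ 954 gives x ≥ 954 − 380 − 153 = 421.
So 421 ≤ x < 533; integers 421 through 532: 112 values.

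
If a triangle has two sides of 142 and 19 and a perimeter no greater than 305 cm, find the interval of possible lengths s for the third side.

Triangle inequality alone gives 123 < s < 161.
The perimeter condition gives s ≤ 305 − 142 − 19 = 144.
Intersecting the two: 123 < s ≤ 144.

123 < s ≤ 144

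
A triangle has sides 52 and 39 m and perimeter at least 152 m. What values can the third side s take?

61 ≤ s < 91

Triangle inequality alone gives 13 < s < 91.
The perimeter condition gives s ≥ 152 − 52 − 39 = 61.
Intersecting the two: 61 ≤ s < 91.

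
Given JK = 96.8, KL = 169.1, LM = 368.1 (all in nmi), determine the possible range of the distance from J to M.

102.2 ≤ JM ≤ 634.0 nmi

The maximum is all hops collinear in one direction: 96.8 + 169.1 + 368.1 = 634.0.
The longest hop is 368.1; the others sum to 265.9. Folding the others back against it leaves at least 368.1 − 265.9 = 102.2.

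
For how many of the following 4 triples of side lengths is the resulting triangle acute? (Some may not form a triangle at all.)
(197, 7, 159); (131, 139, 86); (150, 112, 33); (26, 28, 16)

(197,7,159): 7+159 ≤ 197, not a triangle
(131,139,86): 86²+131² = 24557 > 19321 = 139² → acute
(150,112,33): 33+112 ≤ 150, not a triangle
(26,28,16): 16²+26² = 932 > 784 = 28² → acute
2 of the 4 are acute.

2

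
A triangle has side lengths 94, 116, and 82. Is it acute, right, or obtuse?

acute

Compare the square of the longest side to the sum of squares of the other two: 82² + 94² = 15560 > 13456 = 116².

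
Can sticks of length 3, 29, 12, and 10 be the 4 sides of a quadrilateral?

No

For a quadrilateral, each side must be shorter than the sum of the others.
Here the longest side is 29, but the remaining 3 sides sum to only 25.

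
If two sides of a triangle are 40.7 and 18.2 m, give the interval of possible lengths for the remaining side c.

By the triangle inequality, c must be less than 40.7 + 18.2 = 58.9 and greater than |40.7 − 18.2| = 22.5.

22.5 < c < 58.9 (m)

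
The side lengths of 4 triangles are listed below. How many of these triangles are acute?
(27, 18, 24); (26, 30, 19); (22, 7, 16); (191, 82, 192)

3

(27,18,24): 18²+24² = 900 > 729 = 27² → acute
(26,30,19): 19²+26² = 1037 > 900 = 30² → acute
(22,7,16): 7²+16² = 305 < 484 = 22² → obtuse
(191,82,192): 82²+191² = 43205 > 36864 = 192² → acute
3 of the 4 are acute.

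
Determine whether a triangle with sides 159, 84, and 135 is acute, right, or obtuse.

right

Compare the square of the longest side to the sum of squares of the other two: 84² + 135² = 25281 = 159².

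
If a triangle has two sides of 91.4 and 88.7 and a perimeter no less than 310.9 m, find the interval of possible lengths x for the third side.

Triangle inequality alone gives 2.7 < x < 180.1.
The perimeter condition gives x ≥ 310.9 − 91.4 − 88.7 = 130.8.
Intersecting the two: 130.8 ≤ x < 180.1.

130.8 ≤ x < 180.1 m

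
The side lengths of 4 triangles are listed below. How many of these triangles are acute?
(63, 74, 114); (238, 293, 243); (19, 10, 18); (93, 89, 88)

3

(63,74,114): 63²+74² = 9445 < 12996 = 114² → obtuse
(238,293,243): 238²+243² = 115693 > 85849 = 293² → acute
(19,10,18): 10²+18² = 424 > 361 = 19² → acute
(93,89,88): 88²+89² = 15665 > 8649 = 93² → acute
3 of the 4 are acute.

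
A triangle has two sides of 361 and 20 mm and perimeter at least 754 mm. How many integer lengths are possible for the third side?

8

Triangle inequality: 341 < x < 381. Perimeter ≥ 754 gives x ≥ 754 − 361 − 20 = 373.
So 373 ≤ x < 381; integers 373 through 380: 8 values.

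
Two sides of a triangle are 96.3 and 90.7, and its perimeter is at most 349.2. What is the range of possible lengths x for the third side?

5.6 < x ≤ 162.2

Triangle inequality alone gives 5.6 < x < 187.0.
The perimeter condition gives x ≤ 349.2 − 96.3 − 90.7 = 162.2.
Intersecting the two: 5.6 < x ≤ 162.2.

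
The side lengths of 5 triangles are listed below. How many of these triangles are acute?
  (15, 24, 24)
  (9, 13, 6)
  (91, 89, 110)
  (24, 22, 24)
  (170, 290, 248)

(15,24,24): 15²+24² = 801 > 576 = 24² → acute
(9,13,6): 6²+9² = 117 < 169 = 13² → obtuse
(91,89,110): 89²+91² = 16202 > 12100 = 110² → acute
(24,22,24): 22²+24² = 1060 > 576 = 24² → acute
(170,290,248): 170²+248² = 90404 > 84100 = 290² → acute
4 of the 5 are acute.

4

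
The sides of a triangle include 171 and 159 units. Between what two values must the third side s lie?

12 < s < 330 (units)

By the triangle inequality, s must be less than 171 + 159 = 330 and greater than |171 − 159| = 12.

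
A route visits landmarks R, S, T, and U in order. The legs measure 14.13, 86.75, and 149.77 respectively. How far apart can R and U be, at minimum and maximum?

The maximum is all hops collinear in one direction: 14.13 + 86.75 + 149.77 = 250.65.
The longest hop is 149.77; the others sum to 100.88. Folding the others back against it leaves at least 149.77 − 100.88 = 48.89.

48.89 ≤ RU ≤ 250.65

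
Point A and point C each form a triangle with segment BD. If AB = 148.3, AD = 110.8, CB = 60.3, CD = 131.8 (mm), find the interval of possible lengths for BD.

71.5 < BD < 192.1

From triangle ABD: |148.3 − 110.8| < BD < 148.3 + 110.8, i.e. 37.5 < BD < 259.1.
From triangle CBD: 71.5 < BD < 192.1.
Both must hold, so BD lies in the intersection.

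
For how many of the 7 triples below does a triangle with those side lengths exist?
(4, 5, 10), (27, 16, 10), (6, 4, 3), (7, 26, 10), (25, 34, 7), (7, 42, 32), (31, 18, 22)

(4,5,10): 4+5 ≤ 10 → not valid
(10,16,27): 10+16 ≤ 27 → not valid
(3,4,6): 3+4 > 6 → valid
(7,10,26): 7+10 ≤ 26 → not valid
(7,25,34): 7+25 ≤ 34 → not valid
(7,32,42): 7+32 ≤ 42 → not valid
(18,22,31): 18+22 > 31 → valid
2 of the 7 triples form a triangle.

2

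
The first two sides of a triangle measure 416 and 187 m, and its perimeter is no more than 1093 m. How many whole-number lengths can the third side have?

Triangle inequality: 229 < x < 603. Perimeter ≤ 1093 gives x ≤ 1093 − 416 − 187 = 490.
So 229 < x ≤ 490; integers 230 through 490: 261 values.

261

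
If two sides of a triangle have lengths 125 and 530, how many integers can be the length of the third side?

249

The third side lies in the open interval (405, 655).
Integers from 406 to 654 inclusive: 654 − 406 + 1 = 249.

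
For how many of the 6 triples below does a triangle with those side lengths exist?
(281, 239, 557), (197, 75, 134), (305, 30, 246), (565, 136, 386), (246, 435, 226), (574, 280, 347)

3

(239,281,557): 239+281 ≤ 557 → not valid
(75,134,197): 75+134 > 197 → valid
(30,246,305): 30+246 ≤ 305 → not valid
(136,386,565): 136+386 ≤ 565 → not valid
(226,246,435): 226+246 > 435 → valid
(280,347,574): 280+347 > 574 → valid
3 of the 6 triples form a triangle.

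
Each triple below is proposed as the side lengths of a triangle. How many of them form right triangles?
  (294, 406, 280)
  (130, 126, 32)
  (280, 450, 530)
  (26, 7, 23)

3

(294,406,280): 280²+294² = 164836 = 406² → right
(130,126,32): 32²+126² = 16900 = 130² → right
(280,450,530): 280²+450² = 280900 = 530² → right
(26,7,23): 7²+23² = 578 < 676 = 26² → obtuse
3 of the 4 are right.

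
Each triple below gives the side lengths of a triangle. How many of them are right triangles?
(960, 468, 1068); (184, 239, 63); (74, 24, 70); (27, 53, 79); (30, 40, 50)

3

(960,468,1068): 468²+960² = 1140624 = 1068² → right
(184,239,63): 63²+184² = 37825 < 57121 = 239² → obtuse
(74,24,70): 24²+70² = 5476 = 74² → right
(27,53,79): 27²+53² = 3538 < 6241 = 79² → obtuse
(30,40,50): 30²+40² = 2500 = 50² → right
3 of the 5 are right.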